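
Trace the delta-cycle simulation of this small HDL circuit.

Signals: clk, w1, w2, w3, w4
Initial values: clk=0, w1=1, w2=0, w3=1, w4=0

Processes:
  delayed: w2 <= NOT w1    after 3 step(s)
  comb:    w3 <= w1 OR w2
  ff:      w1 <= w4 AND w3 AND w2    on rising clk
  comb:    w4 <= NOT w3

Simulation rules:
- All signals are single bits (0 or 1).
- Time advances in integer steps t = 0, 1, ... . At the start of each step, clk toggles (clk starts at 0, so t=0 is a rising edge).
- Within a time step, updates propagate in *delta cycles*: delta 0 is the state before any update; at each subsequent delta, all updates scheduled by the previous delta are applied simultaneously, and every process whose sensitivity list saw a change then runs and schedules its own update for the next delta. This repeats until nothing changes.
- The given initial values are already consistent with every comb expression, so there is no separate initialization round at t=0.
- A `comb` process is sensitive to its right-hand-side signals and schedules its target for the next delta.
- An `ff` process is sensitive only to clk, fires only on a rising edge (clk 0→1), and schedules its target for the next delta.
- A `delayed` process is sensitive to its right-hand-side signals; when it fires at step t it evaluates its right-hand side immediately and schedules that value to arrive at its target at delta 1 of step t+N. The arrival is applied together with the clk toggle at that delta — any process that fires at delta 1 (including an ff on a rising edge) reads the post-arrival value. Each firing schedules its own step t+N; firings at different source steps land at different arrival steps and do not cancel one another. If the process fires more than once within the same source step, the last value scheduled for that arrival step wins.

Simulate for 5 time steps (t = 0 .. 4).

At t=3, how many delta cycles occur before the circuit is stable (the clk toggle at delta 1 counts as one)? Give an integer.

t0.Δ0 w3=1 w4=0 clk=0 w2=0 w1=1
t0.Δ1 w3=1 w4=0 clk=1 w2=0 w1=1
t0.Δ2 w3=1 w4=0 clk=1 w2=0 w1=0
t0.Δ3 w3=0 w4=0 clk=1 w2=0 w1=0
t0.Δ4 w3=0 w4=1 clk=1 w2=0 w1=0
t1.Δ0 w3=0 w4=1 clk=1 w2=0 w1=0
t1.Δ1 w3=0 w4=1 clk=0 w2=0 w1=0
t2.Δ0 w3=0 w4=1 clk=0 w2=0 w1=0
t2.Δ1 w3=0 w4=1 clk=1 w2=0 w1=0
t3.Δ0 w3=0 w4=1 clk=1 w2=0 w1=0
t3.Δ1 w3=0 w4=1 clk=0 w2=1 w1=0
t3.Δ2 w3=1 w4=1 clk=0 w2=1 w1=0
t3.Δ3 w3=1 w4=0 clk=0 w2=1 w1=0
t4.Δ0 w3=1 w4=0 clk=0 w2=1 w1=0
t4.Δ1 w3=1 w4=0 clk=1 w2=1 w1=0

3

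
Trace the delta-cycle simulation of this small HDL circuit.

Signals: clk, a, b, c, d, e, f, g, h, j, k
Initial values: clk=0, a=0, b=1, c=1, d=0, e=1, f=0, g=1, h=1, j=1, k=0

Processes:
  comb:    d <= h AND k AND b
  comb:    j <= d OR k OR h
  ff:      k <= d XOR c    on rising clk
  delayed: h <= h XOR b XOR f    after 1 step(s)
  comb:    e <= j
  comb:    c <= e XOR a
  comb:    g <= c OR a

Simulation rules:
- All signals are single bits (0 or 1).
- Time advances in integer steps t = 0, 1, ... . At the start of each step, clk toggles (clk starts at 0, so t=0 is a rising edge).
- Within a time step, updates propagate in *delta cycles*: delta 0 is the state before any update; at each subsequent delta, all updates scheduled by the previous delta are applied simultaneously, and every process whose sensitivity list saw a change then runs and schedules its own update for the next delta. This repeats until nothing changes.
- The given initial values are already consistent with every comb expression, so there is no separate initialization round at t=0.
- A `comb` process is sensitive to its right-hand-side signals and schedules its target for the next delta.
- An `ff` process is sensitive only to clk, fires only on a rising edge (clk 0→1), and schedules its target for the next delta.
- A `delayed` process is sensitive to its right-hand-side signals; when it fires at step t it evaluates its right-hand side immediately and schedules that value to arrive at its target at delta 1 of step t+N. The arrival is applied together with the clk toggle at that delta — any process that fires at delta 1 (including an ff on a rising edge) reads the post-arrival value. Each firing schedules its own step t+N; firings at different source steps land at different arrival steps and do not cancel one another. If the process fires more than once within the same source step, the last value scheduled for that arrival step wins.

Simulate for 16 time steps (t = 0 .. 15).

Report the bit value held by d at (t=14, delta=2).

1

[bits: b,d,e,j,g,clk,h,f,c,a,k]
t=0: Δ0=10111010100 Δ1=10111110100 Δ2=10111110101 Δ3=11111110101 | 3Δ
t=1: Δ0=11111110101 Δ1=11111010101 | 1Δ
t=2: Δ0=11111010101 Δ1=11111110101 Δ2=11111110100 Δ3=10111110100 | 3Δ
t=3: Δ0=10111110100 Δ1=10111010100 | 1Δ
t=4: Δ0=10111010100 Δ1=10111110100 Δ2=10111110101 Δ3=11111110101 | 3Δ
t=5: Δ0=11111110101 Δ1=11111010101 | 1Δ
t=6: Δ0=11111010101 Δ1=11111110101 Δ2=11111110100 Δ3=10111110100 | 3Δ
t=7: Δ0=10111110100 Δ1=10111010100 | 1Δ
t=8: Δ0=10111010100 Δ1=10111110100 Δ2=10111110101 Δ3=11111110101 | 3Δ
t=9: Δ0=11111110101 Δ1=11111010101 | 1Δ
t=10: Δ0=11111010101 Δ1=11111110101 Δ2=11111110100 Δ3=10111110100 | 3Δ
t=11: Δ0=10111110100 Δ1=10111010100 | 1Δ
t=12: Δ0=10111010100 Δ1=10111110100 Δ2=10111110101 Δ3=11111110101 | 3Δ
t=13: Δ0=11111110101 Δ1=11111010101 | 1Δ
t=14: Δ0=11111010101 Δ1=11111110101 Δ2=11111110100 Δ3=10111110100 | 3Δ
t=15: Δ0=10111110100 Δ1=10111010100 | 1Δ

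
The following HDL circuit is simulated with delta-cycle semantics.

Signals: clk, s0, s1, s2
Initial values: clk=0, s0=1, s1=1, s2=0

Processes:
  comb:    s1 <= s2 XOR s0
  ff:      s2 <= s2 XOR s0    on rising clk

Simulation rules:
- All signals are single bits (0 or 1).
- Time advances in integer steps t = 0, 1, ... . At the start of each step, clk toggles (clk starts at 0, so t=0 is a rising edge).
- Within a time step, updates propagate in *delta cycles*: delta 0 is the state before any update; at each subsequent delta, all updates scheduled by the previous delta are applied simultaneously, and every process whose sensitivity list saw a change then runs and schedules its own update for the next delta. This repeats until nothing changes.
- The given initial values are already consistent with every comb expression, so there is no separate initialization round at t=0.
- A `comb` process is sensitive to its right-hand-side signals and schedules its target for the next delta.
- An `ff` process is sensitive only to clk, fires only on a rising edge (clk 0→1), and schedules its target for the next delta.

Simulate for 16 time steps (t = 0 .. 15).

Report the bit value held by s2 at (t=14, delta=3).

0

t=0 Δ0: s2=0 s0=1 clk=0 s1=1
  Δ1: clk:0→1
  Δ2: s2:0→1
  Δ3: s1:1→0
  (3Δ to stable)
t=1 Δ0: s2=1 s0=1 clk=1 s1=0
  Δ1: clk:1→0
  (1Δ to stable)
t=2 Δ0: s2=1 s0=1 clk=0 s1=0
  Δ1: clk:0→1
  Δ2: s2:1→0
  Δ3: s1:0→1
  (3Δ to stable)
t=3 Δ0: s2=0 s0=1 clk=1 s1=1
  Δ1: clk:1→0
  (1Δ to stable)
t=4 Δ0: s2=0 s0=1 clk=0 s1=1
  Δ1: clk:0→1
  Δ2: s2:0→1
  Δ3: s1:1→0
  (3Δ to stable)
t=5 Δ0: s2=1 s0=1 clk=1 s1=0
  Δ1: clk:1→0
  (1Δ to stable)
t=6 Δ0: s2=1 s0=1 clk=0 s1=0
  Δ1: clk:0→1
  Δ2: s2:1→0
  Δ3: s1:0→1
  (3Δ to stable)
t=7 Δ0: s2=0 s0=1 clk=1 s1=1
  Δ1: clk:1→0
  (1Δ to stable)
t=8 Δ0: s2=0 s0=1 clk=0 s1=1
  Δ1: clk:0→1
  Δ2: s2:0→1
  Δ3: s1:1→0
  (3Δ to stable)
t=9 Δ0: s2=1 s0=1 clk=1 s1=0
  Δ1: clk:1→0
  (1Δ to stable)
t=10 Δ0: s2=1 s0=1 clk=0 s1=0
  Δ1: clk:0→1
  Δ2: s2:1→0
  Δ3: s1:0→1
  (3Δ to stable)
t=11 Δ0: s2=0 s0=1 clk=1 s1=1
  Δ1: clk:1→0
  (1Δ to stable)
t=12 Δ0: s2=0 s0=1 clk=0 s1=1
  Δ1: clk:0→1
  Δ2: s2:0→1
  Δ3: s1:1→0
  (3Δ to stable)
t=13 Δ0: s2=1 s0=1 clk=1 s1=0
  Δ1: clk:1→0
  (1Δ to stable)
t=14 Δ0: s2=1 s0=1 clk=0 s1=0
  Δ1: clk:0→1
  Δ2: s2:1→0
  Δ3: s1:0→1
  (3Δ to stable)
t=15 Δ0: s2=0 s0=1 clk=1 s1=1
  Δ1: clk:1→0
  (1Δ to stable)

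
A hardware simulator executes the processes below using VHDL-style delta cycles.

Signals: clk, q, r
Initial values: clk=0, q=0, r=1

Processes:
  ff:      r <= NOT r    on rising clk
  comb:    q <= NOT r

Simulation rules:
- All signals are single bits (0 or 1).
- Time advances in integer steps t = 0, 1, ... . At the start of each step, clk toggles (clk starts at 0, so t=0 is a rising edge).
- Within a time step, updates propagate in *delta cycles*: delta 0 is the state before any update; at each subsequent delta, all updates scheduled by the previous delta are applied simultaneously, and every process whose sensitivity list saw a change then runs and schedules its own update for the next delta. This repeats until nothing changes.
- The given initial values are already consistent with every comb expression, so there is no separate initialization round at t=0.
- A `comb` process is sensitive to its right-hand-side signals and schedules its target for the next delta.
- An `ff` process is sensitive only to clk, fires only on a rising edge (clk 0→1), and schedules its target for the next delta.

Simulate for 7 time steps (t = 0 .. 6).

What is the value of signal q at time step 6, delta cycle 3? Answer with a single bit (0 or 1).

t=0 Δ0: r=1 q=0 clk=0
  Δ1: clk:0→1
  Δ2: r:1→0
  Δ3: q:0→1
  (3Δ to stable)
t=1 Δ0: r=0 q=1 clk=1
  Δ1: clk:1→0
  (1Δ to stable)
t=2 Δ0: r=0 q=1 clk=0
  Δ1: clk:0→1
  Δ2: r:0→1
  Δ3: q:1→0
  (3Δ to stable)
t=3 Δ0: r=1 q=0 clk=1
  Δ1: clk:1→0
  (1Δ to stable)
t=4 Δ0: r=1 q=0 clk=0
  Δ1: clk:0→1
  Δ2: r:1→0
  Δ3: q:0→1
  (3Δ to stable)
t=5 Δ0: r=0 q=1 clk=1
  Δ1: clk:1→0
  (1Δ to stable)
t=6 Δ0: r=0 q=1 clk=0
  Δ1: clk:0→1
  Δ2: r:0→1
  Δ3: q:1→0
  (3Δ to stable)

0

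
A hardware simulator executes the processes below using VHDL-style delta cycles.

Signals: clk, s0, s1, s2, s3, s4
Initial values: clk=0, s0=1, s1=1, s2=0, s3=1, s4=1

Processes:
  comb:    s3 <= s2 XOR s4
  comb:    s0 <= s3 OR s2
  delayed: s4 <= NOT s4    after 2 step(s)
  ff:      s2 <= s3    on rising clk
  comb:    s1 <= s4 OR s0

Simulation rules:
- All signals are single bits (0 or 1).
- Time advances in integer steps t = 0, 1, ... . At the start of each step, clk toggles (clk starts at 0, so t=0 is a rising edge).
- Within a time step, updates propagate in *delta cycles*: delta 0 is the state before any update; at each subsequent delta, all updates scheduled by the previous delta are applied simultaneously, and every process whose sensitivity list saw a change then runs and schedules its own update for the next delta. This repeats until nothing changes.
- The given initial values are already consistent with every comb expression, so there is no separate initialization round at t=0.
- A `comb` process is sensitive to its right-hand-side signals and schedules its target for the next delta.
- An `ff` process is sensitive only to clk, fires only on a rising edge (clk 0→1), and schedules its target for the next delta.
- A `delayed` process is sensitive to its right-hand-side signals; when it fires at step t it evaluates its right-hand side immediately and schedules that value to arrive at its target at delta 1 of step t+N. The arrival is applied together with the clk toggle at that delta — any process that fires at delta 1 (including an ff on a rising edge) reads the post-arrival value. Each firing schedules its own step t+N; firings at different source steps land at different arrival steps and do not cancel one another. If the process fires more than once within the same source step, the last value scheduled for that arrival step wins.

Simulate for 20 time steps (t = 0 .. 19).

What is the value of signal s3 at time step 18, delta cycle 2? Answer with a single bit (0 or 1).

0

t=0 Δ0: s2=0 clk=0 s4=1 s3=1 s1=1 s0=1
  Δ1: clk:0→1
  Δ2: s2:0→1
  Δ3: s3:1→0
  (3Δ to stable)
t=1 Δ0: s2=1 clk=1 s4=1 s3=0 s1=1 s0=1
  Δ1: clk:1→0
  (1Δ to stable)
t=2 Δ0: s2=1 clk=0 s4=1 s3=0 s1=1 s0=1
  Δ1: clk:0→1
  Δ2: s2:1→0
  Δ3: s3:0→1, s0:1→0
  Δ4: s0:0→1
  (4Δ to stable)
t=3 Δ0: s2=0 clk=1 s4=1 s3=1 s1=1 s0=1
  Δ1: clk:1→0
  (1Δ to stable)
t=4 Δ0: s2=0 clk=0 s4=1 s3=1 s1=1 s0=1
  Δ1: clk:0→1
  Δ2: s2:0→1
  Δ3: s3:1→0
  (3Δ to stable)
t=5 Δ0: s2=1 clk=1 s4=1 s3=0 s1=1 s0=1
  Δ1: clk:1→0
  (1Δ to stable)
t=6 Δ0: s2=1 clk=0 s4=1 s3=0 s1=1 s0=1
  Δ1: clk:0→1
  Δ2: s2:1→0
  Δ3: s3:0→1, s0:1→0
  Δ4: s0:0→1
  (4Δ to stable)
t=7 Δ0: s2=0 clk=1 s4=1 s3=1 s1=1 s0=1
  Δ1: clk:1→0
  (1Δ to stable)
t=8 Δ0: s2=0 clk=0 s4=1 s3=1 s1=1 s0=1
  Δ1: clk:0→1
  Δ2: s2:0→1
  Δ3: s3:1→0
  (3Δ to stable)
t=9 Δ0: s2=1 clk=1 s4=1 s3=0 s1=1 s0=1
  Δ1: clk:1→0
  (1Δ to stable)
t=10 Δ0: s2=1 clk=0 s4=1 s3=0 s1=1 s0=1
  Δ1: clk:0→1
  Δ2: s2:1→0
  Δ3: s3:0→1, s0:1→0
  Δ4: s0:0→1
  (4Δ to stable)
t=11 Δ0: s2=0 clk=1 s4=1 s3=1 s1=1 s0=1
  Δ1: clk:1→0
  (1Δ to stable)
t=12 Δ0: s2=0 clk=0 s4=1 s3=1 s1=1 s0=1
  Δ1: clk:0→1
  Δ2: s2:0→1
  Δ3: s3:1→0
  (3Δ to stable)
t=13 Δ0: s2=1 clk=1 s4=1 s3=0 s1=1 s0=1
  Δ1: clk:1→0
  (1Δ to stable)
t=14 Δ0: s2=1 clk=0 s4=1 s3=0 s1=1 s0=1
  Δ1: clk:0→1
  Δ2: s2:1→0
  Δ3: s3:0→1, s0:1→0
  Δ4: s0:0→1
  (4Δ to stable)
t=15 Δ0: s2=0 clk=1 s4=1 s3=1 s1=1 s0=1
  Δ1: clk:1→0
  (1Δ to stable)
t=16 Δ0: s2=0 clk=0 s4=1 s3=1 s1=1 s0=1
  Δ1: clk:0→1
  Δ2: s2:0→1
  Δ3: s3:1→0
  (3Δ to stable)
t=17 Δ0: s2=1 clk=1 s4=1 s3=0 s1=1 s0=1
  Δ1: clk:1→0
  (1Δ to stable)
t=18 Δ0: s2=1 clk=0 s4=1 s3=0 s1=1 s0=1
  Δ1: clk:0→1
  Δ2: s2:1→0
  Δ3: s3:0→1, s0:1→0
  Δ4: s0:0→1
  (4Δ to stable)
t=19 Δ0: s2=0 clk=1 s4=1 s3=1 s1=1 s0=1
  Δ1: clk:1→0
  (1Δ to stable)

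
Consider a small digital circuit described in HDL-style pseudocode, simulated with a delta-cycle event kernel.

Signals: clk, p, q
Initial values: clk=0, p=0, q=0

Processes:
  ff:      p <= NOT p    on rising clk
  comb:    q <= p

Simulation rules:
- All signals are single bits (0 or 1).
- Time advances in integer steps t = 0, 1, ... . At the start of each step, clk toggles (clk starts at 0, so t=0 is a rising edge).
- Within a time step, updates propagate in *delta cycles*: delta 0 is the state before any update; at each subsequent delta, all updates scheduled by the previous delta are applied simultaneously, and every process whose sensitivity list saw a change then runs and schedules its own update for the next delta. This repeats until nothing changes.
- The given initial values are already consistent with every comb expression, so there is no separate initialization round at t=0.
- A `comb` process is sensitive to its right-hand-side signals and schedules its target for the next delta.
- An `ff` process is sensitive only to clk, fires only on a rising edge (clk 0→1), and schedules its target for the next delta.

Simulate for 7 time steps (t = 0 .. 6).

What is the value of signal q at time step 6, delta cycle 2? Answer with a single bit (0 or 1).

1

[bits: clk,q,p]
t=0: Δ0=000 Δ1=100 Δ2=101 Δ3=111 | 3Δ
t=1: Δ0=111 Δ1=011 | 1Δ
t=2: Δ0=011 Δ1=111 Δ2=110 Δ3=100 | 3Δ
t=3: Δ0=100 Δ1=000 | 1Δ
t=4: Δ0=000 Δ1=100 Δ2=101 Δ3=111 | 3Δ
t=5: Δ0=111 Δ1=011 | 1Δ
t=6: Δ0=011 Δ1=111 Δ2=110 Δ3=100 | 3Δ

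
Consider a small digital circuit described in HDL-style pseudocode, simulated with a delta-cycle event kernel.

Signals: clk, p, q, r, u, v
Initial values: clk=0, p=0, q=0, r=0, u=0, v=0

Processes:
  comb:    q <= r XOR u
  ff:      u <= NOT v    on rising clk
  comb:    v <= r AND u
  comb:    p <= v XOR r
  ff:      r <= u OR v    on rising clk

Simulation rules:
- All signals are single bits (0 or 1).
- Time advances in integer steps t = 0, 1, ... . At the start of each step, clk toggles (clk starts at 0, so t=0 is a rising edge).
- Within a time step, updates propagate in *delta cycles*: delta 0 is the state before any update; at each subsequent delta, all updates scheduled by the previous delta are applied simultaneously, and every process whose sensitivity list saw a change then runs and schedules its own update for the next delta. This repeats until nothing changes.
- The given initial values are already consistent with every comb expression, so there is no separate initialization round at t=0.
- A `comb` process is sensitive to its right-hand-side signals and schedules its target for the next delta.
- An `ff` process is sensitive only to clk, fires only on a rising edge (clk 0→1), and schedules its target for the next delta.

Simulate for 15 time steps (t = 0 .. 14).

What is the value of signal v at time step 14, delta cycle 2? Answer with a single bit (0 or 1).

0

t=0 Δ0: u=0 p=0 q=0 clk=0 r=0 v=0
  Δ1: clk:0→1
  Δ2: u:0→1
  Δ3: q:0→1
  (3Δ to stable)
t=1 Δ0: u=1 p=0 q=1 clk=1 r=0 v=0
  Δ1: clk:1→0
  (1Δ to stable)
t=2 Δ0: u=1 p=0 q=1 clk=0 r=0 v=0
  Δ1: clk:0→1
  Δ2: r:0→1
  Δ3: p:0→1, q:1→0, v:0→1
  Δ4: p:1→0
  (4Δ to stable)
t=3 Δ0: u=1 p=0 q=0 clk=1 r=1 v=1
  Δ1: clk:1→0
  (1Δ to stable)
t=4 Δ0: u=1 p=0 q=0 clk=0 r=1 v=1
  Δ1: clk:0→1
  Δ2: u:1→0
  Δ3: q:0→1, v:1→0
  Δ4: p:0→1
  (4Δ to stable)
t=5 Δ0: u=0 p=1 q=1 clk=1 r=1 v=0
  Δ1: clk:1→0
  (1Δ to stable)
t=6 Δ0: u=0 p=1 q=1 clk=0 r=1 v=0
  Δ1: clk:0→1
  Δ2: u:0→1, r:1→0
  Δ3: p:1→0
  (3Δ to stable)
t=7 Δ0: u=1 p=0 q=1 clk=1 r=0 v=0
  Δ1: clk:1→0
  (1Δ to stable)
t=8 Δ0: u=1 p=0 q=1 clk=0 r=0 v=0
  Δ1: clk:0→1
  Δ2: r:0→1
  Δ3: p:0→1, q:1→0, v:0→1
  Δ4: p:1→0
  (4Δ to stable)
t=9 Δ0: u=1 p=0 q=0 clk=1 r=1 v=1
  Δ1: clk:1→0
  (1Δ to stable)
t=10 Δ0: u=1 p=0 q=0 clk=0 r=1 v=1
  Δ1: clk:0→1
  Δ2: u:1→0
  Δ3: q:0→1, v:1→0
  Δ4: p:0→1
  (4Δ to stable)
t=11 Δ0: u=0 p=1 q=1 clk=1 r=1 v=0
  Δ1: clk:1→0
  (1Δ to stable)
t=12 Δ0: u=0 p=1 q=1 clk=0 r=1 v=0
  Δ1: clk:0→1
  Δ2: u:0→1, r:1→0
  Δ3: p:1→0
  (3Δ to stable)
t=13 Δ0: u=1 p=0 q=1 clk=1 r=0 v=0
  Δ1: clk:1→0
  (1Δ to stable)
t=14 Δ0: u=1 p=0 q=1 clk=0 r=0 v=0
  Δ1: clk:0→1
  Δ2: r:0→1
  Δ3: p:0→1, q:1→0, v:0→1
  Δ4: p:1→0
  (4Δ to stable)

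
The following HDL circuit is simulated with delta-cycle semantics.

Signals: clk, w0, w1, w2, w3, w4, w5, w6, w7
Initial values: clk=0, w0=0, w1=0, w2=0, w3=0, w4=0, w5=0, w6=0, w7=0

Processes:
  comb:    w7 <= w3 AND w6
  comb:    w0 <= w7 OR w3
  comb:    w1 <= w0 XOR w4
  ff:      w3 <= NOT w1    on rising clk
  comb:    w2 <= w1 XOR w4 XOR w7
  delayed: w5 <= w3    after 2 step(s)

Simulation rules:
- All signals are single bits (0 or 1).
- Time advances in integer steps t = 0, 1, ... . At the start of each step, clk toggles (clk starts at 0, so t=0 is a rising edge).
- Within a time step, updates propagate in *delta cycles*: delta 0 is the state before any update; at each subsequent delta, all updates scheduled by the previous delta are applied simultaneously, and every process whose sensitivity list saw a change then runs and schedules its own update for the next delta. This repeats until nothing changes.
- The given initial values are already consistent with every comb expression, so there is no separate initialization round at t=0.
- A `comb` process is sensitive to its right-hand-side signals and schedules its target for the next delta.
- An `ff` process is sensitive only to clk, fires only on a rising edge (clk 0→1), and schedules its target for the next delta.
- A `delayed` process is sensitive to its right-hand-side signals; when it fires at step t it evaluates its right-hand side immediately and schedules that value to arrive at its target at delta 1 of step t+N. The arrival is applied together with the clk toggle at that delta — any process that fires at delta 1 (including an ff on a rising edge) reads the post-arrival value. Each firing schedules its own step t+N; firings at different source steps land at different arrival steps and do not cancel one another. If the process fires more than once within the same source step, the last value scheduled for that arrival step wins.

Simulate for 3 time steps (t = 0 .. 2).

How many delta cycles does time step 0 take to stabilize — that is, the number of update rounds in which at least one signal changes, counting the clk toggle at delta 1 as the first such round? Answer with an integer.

t0.Δ0 w2=0 w0=0 w4=0 clk=0 w1=0 w7=0 w6=0 w3=0 w5=0
t0.Δ1 w2=0 w0=0 w4=0 clk=1 w1=0 w7=0 w6=0 w3=0 w5=0
t0.Δ2 w2=0 w0=0 w4=0 clk=1 w1=0 w7=0 w6=0 w3=1 w5=0
t0.Δ3 w2=0 w0=1 w4=0 clk=1 w1=0 w7=0 w6=0 w3=1 w5=0
t0.Δ4 w2=0 w0=1 w4=0 clk=1 w1=1 w7=0 w6=0 w3=1 w5=0
t0.Δ5 w2=1 w0=1 w4=0 clk=1 w1=1 w7=0 w6=0 w3=1 w5=0
t1.Δ0 w2=1 w0=1 w4=0 clk=1 w1=1 w7=0 w6=0 w3=1 w5=0
t1.Δ1 w2=1 w0=1 w4=0 clk=0 w1=1 w7=0 w6=0 w3=1 w5=0
t2.Δ0 w2=1 w0=1 w4=0 clk=0 w1=1 w7=0 w6=0 w3=1 w5=0
t2.Δ1 w2=1 w0=1 w4=0 clk=1 w1=1 w7=0 w6=0 w3=1 w5=1
t2.Δ2 w2=1 w0=1 w4=0 clk=1 w1=1 w7=0 w6=0 w3=0 w5=1
t2.Δ3 w2=1 w0=0 w4=0 clk=1 w1=1 w7=0 w6=0 w3=0 w5=1
t2.Δ4 w2=1 w0=0 w4=0 clk=1 w1=0 w7=0 w6=0 w3=0 w5=1
t2.Δ5 w2=0 w0=0 w4=0 clk=1 w1=0 w7=0 w6=0 w3=0 w5=1

5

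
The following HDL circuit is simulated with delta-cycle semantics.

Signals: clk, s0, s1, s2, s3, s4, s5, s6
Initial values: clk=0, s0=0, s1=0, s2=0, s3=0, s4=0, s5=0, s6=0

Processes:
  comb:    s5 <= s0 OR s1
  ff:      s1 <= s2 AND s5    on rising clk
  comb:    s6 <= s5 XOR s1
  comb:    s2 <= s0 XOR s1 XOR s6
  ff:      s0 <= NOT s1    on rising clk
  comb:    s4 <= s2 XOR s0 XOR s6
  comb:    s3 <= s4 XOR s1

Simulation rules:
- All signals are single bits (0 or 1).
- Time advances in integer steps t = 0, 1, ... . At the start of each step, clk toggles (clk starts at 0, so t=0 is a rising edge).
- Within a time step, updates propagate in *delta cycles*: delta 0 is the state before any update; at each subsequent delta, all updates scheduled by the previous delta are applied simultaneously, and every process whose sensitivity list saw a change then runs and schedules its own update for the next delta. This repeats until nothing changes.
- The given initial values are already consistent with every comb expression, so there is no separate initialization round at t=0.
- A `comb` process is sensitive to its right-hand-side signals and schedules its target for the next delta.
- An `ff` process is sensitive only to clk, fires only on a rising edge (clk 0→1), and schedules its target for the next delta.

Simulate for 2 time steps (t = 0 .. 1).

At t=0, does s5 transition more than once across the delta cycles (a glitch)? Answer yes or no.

no

t=0 Δ0: s6=0 s1=0 s5=0 s0=0 clk=0 s4=0 s3=0 s2=0
  Δ1: clk:0→1
  Δ2: s0:0→1
  Δ3: s5:0→1, s4:0→1, s2:0→1
  Δ4: s6:0→1, s4:1→0, s3:0→1
  Δ5: s4:0→1, s3:1→0, s2:1→0
  Δ6: s4:1→0, s3:0→1
  Δ7: s3:1→0
  (7Δ to stable)
t=1 Δ0: s6=1 s1=0 s5=1 s0=1 clk=1 s4=0 s3=0 s2=0
  Δ1: clk:1→0
  (1Δ to stable)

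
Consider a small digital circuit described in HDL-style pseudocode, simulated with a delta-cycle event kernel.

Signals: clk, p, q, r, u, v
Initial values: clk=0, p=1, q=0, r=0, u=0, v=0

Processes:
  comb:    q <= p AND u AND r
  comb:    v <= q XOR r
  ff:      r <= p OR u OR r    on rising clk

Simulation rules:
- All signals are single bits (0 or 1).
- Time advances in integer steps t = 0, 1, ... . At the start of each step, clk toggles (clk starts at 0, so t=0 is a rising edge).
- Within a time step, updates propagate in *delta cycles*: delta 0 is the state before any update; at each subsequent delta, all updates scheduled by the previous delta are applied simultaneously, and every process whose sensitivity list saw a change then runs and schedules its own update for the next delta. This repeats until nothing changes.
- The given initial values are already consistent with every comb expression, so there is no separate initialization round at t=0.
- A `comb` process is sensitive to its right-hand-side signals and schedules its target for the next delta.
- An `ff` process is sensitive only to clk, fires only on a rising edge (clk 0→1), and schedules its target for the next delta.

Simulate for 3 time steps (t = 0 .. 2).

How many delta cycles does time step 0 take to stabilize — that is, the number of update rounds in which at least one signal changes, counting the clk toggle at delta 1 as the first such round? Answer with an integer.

t0.Δ0 r=0 clk=0 p=1 u=0 v=0 q=0
t0.Δ1 r=0 clk=1 p=1 u=0 v=0 q=0
t0.Δ2 r=1 clk=1 p=1 u=0 v=0 q=0
t0.Δ3 r=1 clk=1 p=1 u=0 v=1 q=0
t1.Δ0 r=1 clk=1 p=1 u=0 v=1 q=0
t1.Δ1 r=1 clk=0 p=1 u=0 v=1 q=0
t2.Δ0 r=1 clk=0 p=1 u=0 v=1 q=0
t2.Δ1 r=1 clk=1 p=1 u=0 v=1 q=0

3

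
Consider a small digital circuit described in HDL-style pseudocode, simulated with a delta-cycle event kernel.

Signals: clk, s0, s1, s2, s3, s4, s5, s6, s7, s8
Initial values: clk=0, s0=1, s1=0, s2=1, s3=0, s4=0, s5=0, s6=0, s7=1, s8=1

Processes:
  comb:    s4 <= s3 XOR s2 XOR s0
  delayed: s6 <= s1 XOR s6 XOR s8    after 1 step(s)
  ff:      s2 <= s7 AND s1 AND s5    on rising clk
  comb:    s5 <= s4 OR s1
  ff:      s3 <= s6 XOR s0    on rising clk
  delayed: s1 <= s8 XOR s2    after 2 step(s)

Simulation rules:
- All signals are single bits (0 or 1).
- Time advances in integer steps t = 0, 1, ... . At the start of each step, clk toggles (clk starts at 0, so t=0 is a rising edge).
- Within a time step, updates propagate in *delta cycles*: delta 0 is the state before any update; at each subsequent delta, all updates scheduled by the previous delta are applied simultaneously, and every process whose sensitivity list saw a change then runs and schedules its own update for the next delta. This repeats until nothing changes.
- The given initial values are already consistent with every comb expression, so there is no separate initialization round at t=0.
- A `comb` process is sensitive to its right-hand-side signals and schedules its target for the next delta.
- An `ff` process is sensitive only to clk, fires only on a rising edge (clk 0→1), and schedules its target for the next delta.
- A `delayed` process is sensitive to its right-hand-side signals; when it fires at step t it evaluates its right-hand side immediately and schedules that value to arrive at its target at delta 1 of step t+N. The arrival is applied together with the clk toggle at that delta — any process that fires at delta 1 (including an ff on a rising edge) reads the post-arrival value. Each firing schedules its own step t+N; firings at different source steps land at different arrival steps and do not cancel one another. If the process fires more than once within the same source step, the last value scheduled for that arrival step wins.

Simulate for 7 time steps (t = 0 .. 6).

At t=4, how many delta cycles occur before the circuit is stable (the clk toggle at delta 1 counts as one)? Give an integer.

3

t=0 Δ0: s4=0 s3=0 s1=0 clk=0 s2=1 s6=0 s7=1 s0=1 s5=0 s8=1
  Δ1: clk:0→1
  Δ2: s3:0→1, s2:1→0
  (2Δ to stable)
t=1 Δ0: s4=0 s3=1 s1=0 clk=1 s2=0 s6=0 s7=1 s0=1 s5=0 s8=1
  Δ1: clk:1→0
  (1Δ to stable)
t=2 Δ0: s4=0 s3=1 s1=0 clk=0 s2=0 s6=0 s7=1 s0=1 s5=0 s8=1
  Δ1: s1:0→1, clk:0→1
  Δ2: s5:0→1
  (2Δ to stable)
t=3 Δ0: s4=0 s3=1 s1=1 clk=1 s2=0 s6=0 s7=1 s0=1 s5=1 s8=1
  Δ1: clk:1→0
  (1Δ to stable)
t=4 Δ0: s4=0 s3=1 s1=1 clk=0 s2=0 s6=0 s7=1 s0=1 s5=1 s8=1
  Δ1: clk:0→1
  Δ2: s2:0→1
  Δ3: s4:0→1
  (3Δ to stable)
t=5 Δ0: s4=1 s3=1 s1=1 clk=1 s2=1 s6=0 s7=1 s0=1 s5=1 s8=1
  Δ1: clk:1→0
  (1Δ to stable)
t=6 Δ0: s4=1 s3=1 s1=1 clk=0 s2=1 s6=0 s7=1 s0=1 s5=1 s8=1
  Δ1: s1:1→0, clk:0→1
  Δ2: s2:1→0
  Δ3: s4:1→0
  Δ4: s5:1→0
  (4Δ to stable)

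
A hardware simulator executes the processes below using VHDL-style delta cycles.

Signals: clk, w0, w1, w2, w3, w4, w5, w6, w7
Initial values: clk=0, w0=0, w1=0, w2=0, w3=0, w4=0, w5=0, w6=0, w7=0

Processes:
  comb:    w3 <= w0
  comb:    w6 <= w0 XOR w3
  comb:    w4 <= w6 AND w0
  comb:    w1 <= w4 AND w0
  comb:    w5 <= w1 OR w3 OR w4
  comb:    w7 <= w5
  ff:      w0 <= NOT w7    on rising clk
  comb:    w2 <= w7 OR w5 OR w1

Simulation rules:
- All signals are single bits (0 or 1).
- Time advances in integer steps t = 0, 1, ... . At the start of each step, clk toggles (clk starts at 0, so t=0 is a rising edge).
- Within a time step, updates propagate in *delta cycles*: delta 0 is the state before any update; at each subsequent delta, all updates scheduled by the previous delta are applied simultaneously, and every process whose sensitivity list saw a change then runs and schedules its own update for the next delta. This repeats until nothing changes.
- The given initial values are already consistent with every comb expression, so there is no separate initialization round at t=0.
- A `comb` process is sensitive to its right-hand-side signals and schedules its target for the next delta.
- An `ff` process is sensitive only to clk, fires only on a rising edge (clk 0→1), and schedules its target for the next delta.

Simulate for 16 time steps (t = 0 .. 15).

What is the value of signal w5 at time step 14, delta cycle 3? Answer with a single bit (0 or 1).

t0.Δ0 w3=0 w6=0 w0=0 w4=0 w5=0 w2=0 w1=0 w7=0 clk=0
t0.Δ1 w3=0 w6=0 w0=0 w4=0 w5=0 w2=0 w1=0 w7=0 clk=1
t0.Δ2 w3=0 w6=0 w0=1 w4=0 w5=0 w2=0 w1=0 w7=0 clk=1
t0.Δ3 w3=1 w6=1 w0=1 w4=0 w5=0 w2=0 w1=0 w7=0 clk=1
t0.Δ4 w3=1 w6=0 w0=1 w4=1 w5=1 w2=0 w1=0 w7=0 clk=1
t0.Δ5 w3=1 w6=0 w0=1 w4=0 w5=1 w2=1 w1=1 w7=1 clk=1
t0.Δ6 w3=1 w6=0 w0=1 w4=0 w5=1 w2=1 w1=0 w7=1 clk=1
t1.Δ0 w3=1 w6=0 w0=1 w4=0 w5=1 w2=1 w1=0 w7=1 clk=1
t1.Δ1 w3=1 w6=0 w0=1 w4=0 w5=1 w2=1 w1=0 w7=1 clk=0
t2.Δ0 w3=1 w6=0 w0=1 w4=0 w5=1 w2=1 w1=0 w7=1 clk=0
t2.Δ1 w3=1 w6=0 w0=1 w4=0 w5=1 w2=1 w1=0 w7=1 clk=1
t2.Δ2 w3=1 w6=0 w0=0 w4=0 w5=1 w2=1 w1=0 w7=1 clk=1
t2.Δ3 w3=0 w6=1 w0=0 w4=0 w5=1 w2=1 w1=0 w7=1 clk=1
t2.Δ4 w3=0 w6=0 w0=0 w4=0 w5=0 w2=1 w1=0 w7=1 clk=1
t2.Δ5 w3=0 w6=0 w0=0 w4=0 w5=0 w2=1 w1=0 w7=0 clk=1
t2.Δ6 w3=0 w6=0 w0=0 w4=0 w5=0 w2=0 w1=0 w7=0 clk=1
t3.Δ0 w3=0 w6=0 w0=0 w4=0 w5=0 w2=0 w1=0 w7=0 clk=1
t3.Δ1 w3=0 w6=0 w0=0 w4=0 w5=0 w2=0 w1=0 w7=0 clk=0
t4.Δ0 w3=0 w6=0 w0=0 w4=0 w5=0 w2=0 w1=0 w7=0 clk=0
t4.Δ1 w3=0 w6=0 w0=0 w4=0 w5=0 w2=0 w1=0 w7=0 clk=1
t4.Δ2 w3=0 w6=0 w0=1 w4=0 w5=0 w2=0 w1=0 w7=0 clk=1
t4.Δ3 w3=1 w6=1 w0=1 w4=0 w5=0 w2=0 w1=0 w7=0 clk=1
t4.Δ4 w3=1 w6=0 w0=1 w4=1 w5=1 w2=0 w1=0 w7=0 clk=1
t4.Δ5 w3=1 w6=0 w0=1 w4=0 w5=1 w2=1 w1=1 w7=1 clk=1
t4.Δ6 w3=1 w6=0 w0=1 w4=0 w5=1 w2=1 w1=0 w7=1 clk=1
t5.Δ0 w3=1 w6=0 w0=1 w4=0 w5=1 w2=1 w1=0 w7=1 clk=1
t5.Δ1 w3=1 w6=0 w0=1 w4=0 w5=1 w2=1 w1=0 w7=1 clk=0
t6.Δ0 w3=1 w6=0 w0=1 w4=0 w5=1 w2=1 w1=0 w7=1 clk=0
t6.Δ1 w3=1 w6=0 w0=1 w4=0 w5=1 w2=1 w1=0 w7=1 clk=1
t6.Δ2 w3=1 w6=0 w0=0 w4=0 w5=1 w2=1 w1=0 w7=1 clk=1
t6.Δ3 w3=0 w6=1 w0=0 w4=0 w5=1 w2=1 w1=0 w7=1 clk=1
t6.Δ4 w3=0 w6=0 w0=0 w4=0 w5=0 w2=1 w1=0 w7=1 clk=1
t6.Δ5 w3=0 w6=0 w0=0 w4=0 w5=0 w2=1 w1=0 w7=0 clk=1
t6.Δ6 w3=0 w6=0 w0=0 w4=0 w5=0 w2=0 w1=0 w7=0 clk=1
t7.Δ0 w3=0 w6=0 w0=0 w4=0 w5=0 w2=0 w1=0 w7=0 clk=1
t7.Δ1 w3=0 w6=0 w0=0 w4=0 w5=0 w2=0 w1=0 w7=0 clk=0
t8.Δ0 w3=0 w6=0 w0=0 w4=0 w5=0 w2=0 w1=0 w7=0 clk=0
t8.Δ1 w3=0 w6=0 w0=0 w4=0 w5=0 w2=0 w1=0 w7=0 clk=1
t8.Δ2 w3=0 w6=0 w0=1 w4=0 w5=0 w2=0 w1=0 w7=0 clk=1
t8.Δ3 w3=1 w6=1 w0=1 w4=0 w5=0 w2=0 w1=0 w7=0 clk=1
t8.Δ4 w3=1 w6=0 w0=1 w4=1 w5=1 w2=0 w1=0 w7=0 clk=1
t8.Δ5 w3=1 w6=0 w0=1 w4=0 w5=1 w2=1 w1=1 w7=1 clk=1
t8.Δ6 w3=1 w6=0 w0=1 w4=0 w5=1 w2=1 w1=0 w7=1 clk=1
t9.Δ0 w3=1 w6=0 w0=1 w4=0 w5=1 w2=1 w1=0 w7=1 clk=1
t9.Δ1 w3=1 w6=0 w0=1 w4=0 w5=1 w2=1 w1=0 w7=1 clk=0
t10.Δ0 w3=1 w6=0 w0=1 w4=0 w5=1 w2=1 w1=0 w7=1 clk=0
t10.Δ1 w3=1 w6=0 w0=1 w4=0 w5=1 w2=1 w1=0 w7=1 clk=1
t10.Δ2 w3=1 w6=0 w0=0 w4=0 w5=1 w2=1 w1=0 w7=1 clk=1
t10.Δ3 w3=0 w6=1 w0=0 w4=0 w5=1 w2=1 w1=0 w7=1 clk=1
t10.Δ4 w3=0 w6=0 w0=0 w4=0 w5=0 w2=1 w1=0 w7=1 clk=1
t10.Δ5 w3=0 w6=0 w0=0 w4=0 w5=0 w2=1 w1=0 w7=0 clk=1
t10.Δ6 w3=0 w6=0 w0=0 w4=0 w5=0 w2=0 w1=0 w7=0 clk=1
t11.Δ0 w3=0 w6=0 w0=0 w4=0 w5=0 w2=0 w1=0 w7=0 clk=1
t11.Δ1 w3=0 w6=0 w0=0 w4=0 w5=0 w2=0 w1=0 w7=0 clk=0
t12.Δ0 w3=0 w6=0 w0=0 w4=0 w5=0 w2=0 w1=0 w7=0 clk=0
t12.Δ1 w3=0 w6=0 w0=0 w4=0 w5=0 w2=0 w1=0 w7=0 clk=1
t12.Δ2 w3=0 w6=0 w0=1 w4=0 w5=0 w2=0 w1=0 w7=0 clk=1
t12.Δ3 w3=1 w6=1 w0=1 w4=0 w5=0 w2=0 w1=0 w7=0 clk=1
t12.Δ4 w3=1 w6=0 w0=1 w4=1 w5=1 w2=0 w1=0 w7=0 clk=1
t12.Δ5 w3=1 w6=0 w0=1 w4=0 w5=1 w2=1 w1=1 w7=1 clk=1
t12.Δ6 w3=1 w6=0 w0=1 w4=0 w5=1 w2=1 w1=0 w7=1 clk=1
t13.Δ0 w3=1 w6=0 w0=1 w4=0 w5=1 w2=1 w1=0 w7=1 clk=1
t13.Δ1 w3=1 w6=0 w0=1 w4=0 w5=1 w2=1 w1=0 w7=1 clk=0
t14.Δ0 w3=1 w6=0 w0=1 w4=0 w5=1 w2=1 w1=0 w7=1 clk=0
t14.Δ1 w3=1 w6=0 w0=1 w4=0 w5=1 w2=1 w1=0 w7=1 clk=1
t14.Δ2 w3=1 w6=0 w0=0 w4=0 w5=1 w2=1 w1=0 w7=1 clk=1
t14.Δ3 w3=0 w6=1 w0=0 w4=0 w5=1 w2=1 w1=0 w7=1 clk=1
t14.Δ4 w3=0 w6=0 w0=0 w4=0 w5=0 w2=1 w1=0 w7=1 clk=1
t14.Δ5 w3=0 w6=0 w0=0 w4=0 w5=0 w2=1 w1=0 w7=0 clk=1
t14.Δ6 w3=0 w6=0 w0=0 w4=0 w5=0 w2=0 w1=0 w7=0 clk=1
t15.Δ0 w3=0 w6=0 w0=0 w4=0 w5=0 w2=0 w1=0 w7=0 clk=1
t15.Δ1 w3=0 w6=0 w0=0 w4=0 w5=0 w2=0 w1=0 w7=0 clk=0

1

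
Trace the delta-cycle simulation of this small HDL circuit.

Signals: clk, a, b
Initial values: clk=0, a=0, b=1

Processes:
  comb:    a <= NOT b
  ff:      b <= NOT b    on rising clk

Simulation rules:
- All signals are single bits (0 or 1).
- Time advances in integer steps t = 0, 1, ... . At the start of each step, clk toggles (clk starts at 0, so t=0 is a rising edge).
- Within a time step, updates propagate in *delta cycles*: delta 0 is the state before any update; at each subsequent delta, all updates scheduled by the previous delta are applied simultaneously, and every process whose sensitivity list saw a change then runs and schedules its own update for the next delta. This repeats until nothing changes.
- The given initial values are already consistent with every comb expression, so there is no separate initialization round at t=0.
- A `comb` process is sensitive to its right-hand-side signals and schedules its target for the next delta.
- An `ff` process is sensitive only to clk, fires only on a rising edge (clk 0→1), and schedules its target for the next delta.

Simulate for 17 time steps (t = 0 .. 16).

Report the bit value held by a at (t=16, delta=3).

1

[bits: b,clk,a]
t=0: Δ0=100 Δ1=110 Δ2=010 Δ3=011 | 3Δ
t=1: Δ0=011 Δ1=001 | 1Δ
t=2: Δ0=001 Δ1=011 Δ2=111 Δ3=110 | 3Δ
t=3: Δ0=110 Δ1=100 | 1Δ
t=4: Δ0=100 Δ1=110 Δ2=010 Δ3=011 | 3Δ
t=5: Δ0=011 Δ1=001 | 1Δ
t=6: Δ0=001 Δ1=011 Δ2=111 Δ3=110 | 3Δ
t=7: Δ0=110 Δ1=100 | 1Δ
t=8: Δ0=100 Δ1=110 Δ2=010 Δ3=011 | 3Δ
t=9: Δ0=011 Δ1=001 | 1Δ
t=10: Δ0=001 Δ1=011 Δ2=111 Δ3=110 | 3Δ
t=11: Δ0=110 Δ1=100 | 1Δ
t=12: Δ0=100 Δ1=110 Δ2=010 Δ3=011 | 3Δ
t=13: Δ0=011 Δ1=001 | 1Δ
t=14: Δ0=001 Δ1=011 Δ2=111 Δ3=110 | 3Δ
t=15: Δ0=110 Δ1=100 | 1Δ
t=16: Δ0=100 Δ1=110 Δ2=010 Δ3=011 | 3Δ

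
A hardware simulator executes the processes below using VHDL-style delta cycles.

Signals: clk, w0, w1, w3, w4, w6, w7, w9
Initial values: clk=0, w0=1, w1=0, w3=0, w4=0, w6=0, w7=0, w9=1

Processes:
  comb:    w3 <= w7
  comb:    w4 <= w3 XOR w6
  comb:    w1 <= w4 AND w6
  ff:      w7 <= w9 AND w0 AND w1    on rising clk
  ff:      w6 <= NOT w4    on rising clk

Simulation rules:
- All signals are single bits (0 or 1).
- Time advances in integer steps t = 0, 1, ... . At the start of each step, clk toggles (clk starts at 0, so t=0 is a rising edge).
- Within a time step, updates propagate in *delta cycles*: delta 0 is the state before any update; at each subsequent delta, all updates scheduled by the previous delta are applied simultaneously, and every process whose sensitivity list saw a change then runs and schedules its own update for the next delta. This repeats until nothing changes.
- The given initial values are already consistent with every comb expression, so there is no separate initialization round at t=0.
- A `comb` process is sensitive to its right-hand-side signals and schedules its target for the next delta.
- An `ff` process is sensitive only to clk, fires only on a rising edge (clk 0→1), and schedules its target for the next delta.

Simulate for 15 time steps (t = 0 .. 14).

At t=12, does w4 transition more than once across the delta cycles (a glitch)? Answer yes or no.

no

t=0 Δ0: w1=0 w3=0 clk=0 w7=0 w0=1 w4=0 w6=0 w9=1
  Δ1: clk:0→1
  Δ2: w6:0→1
  Δ3: w4:0→1
  Δ4: w1:0→1
  (4Δ to stable)
t=1 Δ0: w1=1 w3=0 clk=1 w7=0 w0=1 w4=1 w6=1 w9=1
  Δ1: clk:1→0
  (1Δ to stable)
t=2 Δ0: w1=1 w3=0 clk=0 w7=0 w0=1 w4=1 w6=1 w9=1
  Δ1: clk:0→1
  Δ2: w7:0→1, w6:1→0
  Δ3: w1:1→0, w3:0→1, w4:1→0
  Δ4: w4:0→1
  (4Δ to stable)
t=3 Δ0: w1=0 w3=1 clk=1 w7=1 w0=1 w4=1 w6=0 w9=1
  Δ1: clk:1→0
  (1Δ to stable)
t=4 Δ0: w1=0 w3=1 clk=0 w7=1 w0=1 w4=1 w6=0 w9=1
  Δ1: clk:0→1
  Δ2: w7:1→0
  Δ3: w3:1→0
  Δ4: w4:1→0
  (4Δ to stable)
t=5 Δ0: w1=0 w3=0 clk=1 w7=0 w0=1 w4=0 w6=0 w9=1
  Δ1: clk:1→0
  (1Δ to stable)
t=6 Δ0: w1=0 w3=0 clk=0 w7=0 w0=1 w4=0 w6=0 w9=1
  Δ1: clk:0→1
  Δ2: w6:0→1
  Δ3: w4:0→1
  Δ4: w1:0→1
  (4Δ to stable)
t=7 Δ0: w1=1 w3=0 clk=1 w7=0 w0=1 w4=1 w6=1 w9=1
  Δ1: clk:1→0
  (1Δ to stable)
t=8 Δ0: w1=1 w3=0 clk=0 w7=0 w0=1 w4=1 w6=1 w9=1
  Δ1: clk:0→1
  Δ2: w7:0→1, w6:1→0
  Δ3: w1:1→0, w3:0→1, w4:1→0
  Δ4: w4:0→1
  (4Δ to stable)
t=9 Δ0: w1=0 w3=1 clk=1 w7=1 w0=1 w4=1 w6=0 w9=1
  Δ1: clk:1→0
  (1Δ to stable)
t=10 Δ0: w1=0 w3=1 clk=0 w7=1 w0=1 w4=1 w6=0 w9=1
  Δ1: clk:0→1
  Δ2: w7:1→0
  Δ3: w3:1→0
  Δ4: w4:1→0
  (4Δ to stable)
t=11 Δ0: w1=0 w3=0 clk=1 w7=0 w0=1 w4=0 w6=0 w9=1
  Δ1: clk:1→0
  (1Δ to stable)
t=12 Δ0: w1=0 w3=0 clk=0 w7=0 w0=1 w4=0 w6=0 w9=1
  Δ1: clk:0→1
  Δ2: w6:0→1
  Δ3: w4:0→1
  Δ4: w1:0→1
  (4Δ to stable)
t=13 Δ0: w1=1 w3=0 clk=1 w7=0 w0=1 w4=1 w6=1 w9=1
  Δ1: clk:1→0
  (1Δ to stable)
t=14 Δ0: w1=1 w3=0 clk=0 w7=0 w0=1 w4=1 w6=1 w9=1
  Δ1: clk:0→1
  Δ2: w7:0→1, w6:1→0
  Δ3: w1:1→0, w3:0→1, w4:1→0
  Δ4: w4:0→1
  (4Δ to stable)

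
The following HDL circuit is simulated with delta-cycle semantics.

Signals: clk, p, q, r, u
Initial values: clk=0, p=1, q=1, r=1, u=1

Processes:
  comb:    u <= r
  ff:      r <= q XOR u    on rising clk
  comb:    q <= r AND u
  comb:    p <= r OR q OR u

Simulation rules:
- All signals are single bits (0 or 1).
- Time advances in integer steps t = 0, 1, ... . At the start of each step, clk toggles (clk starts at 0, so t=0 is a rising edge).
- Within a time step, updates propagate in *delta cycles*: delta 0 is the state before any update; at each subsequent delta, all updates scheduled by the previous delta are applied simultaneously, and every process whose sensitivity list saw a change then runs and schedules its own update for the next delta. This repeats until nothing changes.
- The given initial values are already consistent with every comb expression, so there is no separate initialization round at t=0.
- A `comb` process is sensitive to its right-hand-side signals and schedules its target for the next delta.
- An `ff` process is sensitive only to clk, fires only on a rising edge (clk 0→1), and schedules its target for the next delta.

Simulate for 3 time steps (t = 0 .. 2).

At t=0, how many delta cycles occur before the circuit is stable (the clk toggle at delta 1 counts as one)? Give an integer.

4

[bits: p,u,q,clk,r]
t=0: Δ0=11101 Δ1=11111 Δ2=11110 Δ3=10010 Δ4=00010 | 4Δ
t=1: Δ0=00010 Δ1=00000 | 1Δ
t=2: Δ0=00000 Δ1=00010 | 1Δ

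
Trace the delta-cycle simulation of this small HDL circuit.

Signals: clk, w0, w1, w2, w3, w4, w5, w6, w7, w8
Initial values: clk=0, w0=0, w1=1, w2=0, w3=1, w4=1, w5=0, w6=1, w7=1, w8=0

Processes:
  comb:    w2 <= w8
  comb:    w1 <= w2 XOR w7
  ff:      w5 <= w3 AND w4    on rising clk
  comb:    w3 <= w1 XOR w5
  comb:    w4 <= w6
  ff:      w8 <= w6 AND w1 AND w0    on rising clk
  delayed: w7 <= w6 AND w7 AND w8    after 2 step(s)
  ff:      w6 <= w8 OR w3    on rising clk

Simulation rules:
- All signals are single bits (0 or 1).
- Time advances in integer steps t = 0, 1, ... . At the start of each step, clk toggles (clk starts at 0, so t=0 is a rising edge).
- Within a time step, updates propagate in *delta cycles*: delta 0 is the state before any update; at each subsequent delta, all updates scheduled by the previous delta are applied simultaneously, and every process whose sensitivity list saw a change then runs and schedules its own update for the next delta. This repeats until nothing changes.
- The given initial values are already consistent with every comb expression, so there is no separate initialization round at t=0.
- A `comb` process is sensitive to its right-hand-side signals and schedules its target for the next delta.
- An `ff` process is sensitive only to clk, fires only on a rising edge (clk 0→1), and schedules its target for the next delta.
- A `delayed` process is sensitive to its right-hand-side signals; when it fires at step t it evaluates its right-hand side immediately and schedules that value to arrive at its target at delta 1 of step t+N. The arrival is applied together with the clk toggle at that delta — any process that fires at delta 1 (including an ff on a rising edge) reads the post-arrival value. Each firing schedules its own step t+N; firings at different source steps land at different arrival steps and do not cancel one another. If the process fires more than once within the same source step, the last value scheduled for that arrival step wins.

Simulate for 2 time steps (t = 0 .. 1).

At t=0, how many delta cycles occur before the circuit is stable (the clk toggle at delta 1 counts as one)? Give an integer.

t=0 Δ0: w4=1 w0=0 w1=1 w7=1 clk=0 w3=1 w8=0 w2=0 w6=1 w5=0
  Δ1: clk:0→1
  Δ2: w5:0→1
  Δ3: w3:1→0
  (3Δ to stable)
t=1 Δ0: w4=1 w0=0 w1=1 w7=1 clk=1 w3=0 w8=0 w2=0 w6=1 w5=1
  Δ1: clk:1→0
  (1Δ to stable)

3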